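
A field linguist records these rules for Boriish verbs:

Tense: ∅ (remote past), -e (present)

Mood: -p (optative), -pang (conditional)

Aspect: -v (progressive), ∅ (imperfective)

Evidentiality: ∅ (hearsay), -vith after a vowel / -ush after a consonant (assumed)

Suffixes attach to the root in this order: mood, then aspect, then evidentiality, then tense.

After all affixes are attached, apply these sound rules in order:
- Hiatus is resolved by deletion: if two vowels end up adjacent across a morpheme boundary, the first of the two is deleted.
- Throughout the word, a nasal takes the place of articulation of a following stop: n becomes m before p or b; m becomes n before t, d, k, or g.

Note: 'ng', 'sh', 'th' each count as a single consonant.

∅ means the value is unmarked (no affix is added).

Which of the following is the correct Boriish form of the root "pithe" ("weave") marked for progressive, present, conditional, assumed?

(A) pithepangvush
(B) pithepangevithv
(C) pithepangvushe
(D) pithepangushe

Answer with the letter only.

C

Attach mood conditional -pang → pithepang.
Attach aspect progressive -v → pithepangv.
Attach evidentiality assumed -ush (after consonant 'v') → pithepangvush.
Attach tense present -e → pithepangvushe.
Vowel deletion: no change.
Nasal assimilation: no change.
So the correct form is pithepangvushe, option (C).
(D) pithepangushe is wrong: it uses imperfective instead of progressive for aspect.
(B) pithepangevithv is wrong: it has the affixes in the wrong order.
(A) pithepangvush is wrong: it uses remote past instead of present for tense.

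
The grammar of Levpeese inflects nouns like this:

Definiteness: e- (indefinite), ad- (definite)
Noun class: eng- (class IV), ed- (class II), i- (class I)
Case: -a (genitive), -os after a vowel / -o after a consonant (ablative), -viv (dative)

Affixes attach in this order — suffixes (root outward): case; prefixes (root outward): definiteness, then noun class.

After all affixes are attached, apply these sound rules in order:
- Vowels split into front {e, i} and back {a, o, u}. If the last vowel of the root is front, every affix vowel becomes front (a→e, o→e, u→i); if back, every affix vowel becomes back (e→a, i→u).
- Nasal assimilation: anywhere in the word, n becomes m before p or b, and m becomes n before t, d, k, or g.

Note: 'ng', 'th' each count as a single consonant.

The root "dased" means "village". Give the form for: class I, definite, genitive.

Attach definiteness definite ad- → addased.
Attach case genitive -a → addaseda.
Attach noun class class I i- → iaddaseda.
Apply vowel harmony: iaddaseda → ieddasede.
Nasal assimilation: no change.

ieddasede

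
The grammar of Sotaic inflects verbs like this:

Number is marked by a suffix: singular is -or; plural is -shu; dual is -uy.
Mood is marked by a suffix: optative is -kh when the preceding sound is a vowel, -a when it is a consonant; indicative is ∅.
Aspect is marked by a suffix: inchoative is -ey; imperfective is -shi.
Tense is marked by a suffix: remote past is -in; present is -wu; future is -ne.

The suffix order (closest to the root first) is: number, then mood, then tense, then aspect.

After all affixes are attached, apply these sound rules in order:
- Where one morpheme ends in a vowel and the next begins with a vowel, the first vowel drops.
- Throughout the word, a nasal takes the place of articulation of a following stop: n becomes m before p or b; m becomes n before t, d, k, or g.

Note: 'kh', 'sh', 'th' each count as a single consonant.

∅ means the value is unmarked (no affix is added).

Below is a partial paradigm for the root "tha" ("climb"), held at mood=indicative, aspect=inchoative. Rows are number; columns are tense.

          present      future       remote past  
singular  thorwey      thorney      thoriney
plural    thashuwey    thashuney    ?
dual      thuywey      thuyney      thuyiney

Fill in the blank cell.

thashiney

Attach number plural -shu → thashu.
mood = indicative: zero marking, form stays thashu.
Attach tense remote past -in → thashuin.
Attach aspect inchoative -ey → thashuiney.
Apply vowel deletion: thashuiney → thashiney.
Nasal assimilation: no change.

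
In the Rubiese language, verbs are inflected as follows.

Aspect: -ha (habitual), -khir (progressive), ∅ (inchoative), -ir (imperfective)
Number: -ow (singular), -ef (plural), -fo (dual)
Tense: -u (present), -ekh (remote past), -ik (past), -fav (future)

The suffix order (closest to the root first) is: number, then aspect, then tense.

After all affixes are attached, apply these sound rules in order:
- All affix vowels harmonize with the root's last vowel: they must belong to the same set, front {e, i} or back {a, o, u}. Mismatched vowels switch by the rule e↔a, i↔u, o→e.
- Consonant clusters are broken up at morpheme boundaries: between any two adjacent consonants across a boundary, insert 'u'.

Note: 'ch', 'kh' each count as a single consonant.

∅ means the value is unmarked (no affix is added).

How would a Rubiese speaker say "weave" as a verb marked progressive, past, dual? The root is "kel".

Attach number dual -fo → kelfo.
Attach aspect progressive -khir → kelfokhir.
Attach tense past -ik → kelfokhirik.
Apply vowel harmony: kelfokhirik → kelfekhirik.
Apply epenthesis: kelfekhirik → kelufekhirik.

kelufekhirik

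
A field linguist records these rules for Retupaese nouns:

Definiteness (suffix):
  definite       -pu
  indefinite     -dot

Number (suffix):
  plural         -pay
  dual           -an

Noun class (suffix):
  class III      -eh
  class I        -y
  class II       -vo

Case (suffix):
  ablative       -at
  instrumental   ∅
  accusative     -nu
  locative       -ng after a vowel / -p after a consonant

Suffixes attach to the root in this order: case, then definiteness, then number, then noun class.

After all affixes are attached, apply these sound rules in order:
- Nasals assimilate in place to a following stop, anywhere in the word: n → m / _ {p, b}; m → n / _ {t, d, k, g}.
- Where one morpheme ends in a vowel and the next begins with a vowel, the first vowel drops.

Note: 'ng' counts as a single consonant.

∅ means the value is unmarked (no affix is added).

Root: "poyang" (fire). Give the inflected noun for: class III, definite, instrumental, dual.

poyangpaneh

case = instrumental: zero marking, form stays poyang.
Attach definiteness definite -pu → poyangpu.
Attach number dual -an → poyangpuan.
Attach noun class class III -eh → poyangpuaneh.
Nasal assimilation: no change.
Apply vowel deletion: poyangpuaneh → poyangpaneh.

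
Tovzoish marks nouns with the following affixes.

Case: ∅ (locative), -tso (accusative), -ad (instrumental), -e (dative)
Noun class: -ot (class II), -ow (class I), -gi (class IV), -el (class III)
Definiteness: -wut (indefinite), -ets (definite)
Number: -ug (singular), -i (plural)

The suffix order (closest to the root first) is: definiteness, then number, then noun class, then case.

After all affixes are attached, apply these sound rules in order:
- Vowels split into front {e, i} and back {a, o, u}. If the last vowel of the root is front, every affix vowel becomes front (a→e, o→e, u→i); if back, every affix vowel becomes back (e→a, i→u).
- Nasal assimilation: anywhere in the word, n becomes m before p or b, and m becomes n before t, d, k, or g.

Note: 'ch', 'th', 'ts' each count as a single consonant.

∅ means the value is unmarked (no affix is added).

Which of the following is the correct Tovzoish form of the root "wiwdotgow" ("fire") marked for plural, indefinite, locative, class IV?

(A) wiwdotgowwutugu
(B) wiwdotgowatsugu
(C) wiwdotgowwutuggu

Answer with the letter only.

A

Attach definiteness indefinite -wut → wiwdotgowwut.
Attach number plural -i → wiwdotgowwuti.
Attach noun class class IV -gi → wiwdotgowwutigi.
case = locative: zero marking, form stays wiwdotgowwutigi.
Apply vowel harmony: wiwdotgowwutigi → wiwdotgowwutugu.
Nasal assimilation: no change.
So the correct form is wiwdotgowwutugu, option (A).
(B) wiwdotgowatsugu is wrong: it uses definite instead of indefinite for definiteness.
(C) wiwdotgowwutuggu is wrong: it uses singular instead of plural for number.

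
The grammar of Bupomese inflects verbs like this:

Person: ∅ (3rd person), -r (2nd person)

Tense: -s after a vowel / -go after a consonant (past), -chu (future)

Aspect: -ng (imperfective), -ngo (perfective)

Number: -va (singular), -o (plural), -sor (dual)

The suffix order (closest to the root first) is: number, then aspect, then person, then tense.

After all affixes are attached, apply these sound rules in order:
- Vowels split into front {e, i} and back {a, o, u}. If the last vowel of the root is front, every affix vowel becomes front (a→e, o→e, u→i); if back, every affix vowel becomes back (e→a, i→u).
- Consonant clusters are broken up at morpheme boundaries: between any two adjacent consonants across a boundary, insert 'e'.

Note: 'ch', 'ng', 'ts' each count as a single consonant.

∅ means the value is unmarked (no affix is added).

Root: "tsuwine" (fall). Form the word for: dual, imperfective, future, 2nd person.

Attach number dual -sor → tsuwinesor.
Attach aspect imperfective -ng → tsuwinesorng.
Attach person 2nd person -r → tsuwinesorngr.
Attach tense future -chu → tsuwinesorngrchu.
Apply vowel harmony: tsuwinesorngrchu → tsuwineserngrchi.
Apply epenthesis: tsuwineserngrchi → tsuwineserengerechi.

tsuwineserengerechi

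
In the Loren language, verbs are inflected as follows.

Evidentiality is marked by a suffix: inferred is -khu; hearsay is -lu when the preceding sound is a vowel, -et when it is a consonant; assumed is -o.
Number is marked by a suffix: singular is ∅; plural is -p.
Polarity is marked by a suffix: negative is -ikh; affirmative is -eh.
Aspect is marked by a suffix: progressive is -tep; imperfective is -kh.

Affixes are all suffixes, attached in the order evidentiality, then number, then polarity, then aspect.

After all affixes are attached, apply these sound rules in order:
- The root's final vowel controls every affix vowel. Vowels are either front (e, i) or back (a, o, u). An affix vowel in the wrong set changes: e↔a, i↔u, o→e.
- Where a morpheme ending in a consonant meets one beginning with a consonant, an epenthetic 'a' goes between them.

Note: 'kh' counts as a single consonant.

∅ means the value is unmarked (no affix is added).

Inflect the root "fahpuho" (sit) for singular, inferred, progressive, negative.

Attach evidentiality inferred -khu → fahpuhokhu.
number = singular: zero marking, form stays fahpuhokhu.
Attach polarity negative -ikh → fahpuhokhuikh.
Attach aspect progressive -tep → fahpuhokhuikhtep.
Apply vowel harmony: fahpuhokhuikhtep → fahpuhokhuukhtap.
Apply epenthesis: fahpuhokhuukhtap → fahpuhokhuukhatap.

fahpuhokhuukhatap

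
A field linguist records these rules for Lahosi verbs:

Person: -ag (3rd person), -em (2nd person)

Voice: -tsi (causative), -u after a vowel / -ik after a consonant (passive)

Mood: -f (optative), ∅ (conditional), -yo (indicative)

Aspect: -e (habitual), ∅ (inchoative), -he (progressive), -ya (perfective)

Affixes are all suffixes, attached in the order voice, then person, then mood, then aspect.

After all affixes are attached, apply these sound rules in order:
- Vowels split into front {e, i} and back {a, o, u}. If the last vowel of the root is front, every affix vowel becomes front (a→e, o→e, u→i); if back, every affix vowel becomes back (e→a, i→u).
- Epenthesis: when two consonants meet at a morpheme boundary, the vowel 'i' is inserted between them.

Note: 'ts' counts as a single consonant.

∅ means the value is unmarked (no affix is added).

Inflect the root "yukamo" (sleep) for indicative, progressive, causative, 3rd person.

Attach voice causative -tsi → yukamotsi.
Attach person 3rd person -ag → yukamotsiag.
Attach mood indicative -yo → yukamotsiagyo.
Attach aspect progressive -he → yukamotsiagyohe.
Apply vowel harmony: yukamotsiagyohe → yukamotsuagyoha.
Apply epenthesis: yukamotsuagyoha → yukamotsuagiyoha.

yukamotsuagiyoha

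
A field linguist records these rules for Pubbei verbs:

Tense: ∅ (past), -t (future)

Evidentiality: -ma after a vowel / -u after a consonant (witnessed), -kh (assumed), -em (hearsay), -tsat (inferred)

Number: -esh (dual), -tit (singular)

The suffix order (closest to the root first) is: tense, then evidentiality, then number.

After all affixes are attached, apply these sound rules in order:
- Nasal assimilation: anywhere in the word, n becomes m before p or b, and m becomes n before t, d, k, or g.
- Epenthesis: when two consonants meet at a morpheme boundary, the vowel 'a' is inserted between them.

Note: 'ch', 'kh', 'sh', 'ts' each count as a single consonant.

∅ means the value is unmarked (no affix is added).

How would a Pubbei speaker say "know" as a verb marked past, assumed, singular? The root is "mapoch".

tense = past: zero marking, form stays mapoch.
Attach evidentiality assumed -kh → mapochkh.
Attach number singular -tit → mapochkhtit.
Nasal assimilation: no change.
Apply epenthesis: mapochkhtit → mapochakhatit.

mapochakhatit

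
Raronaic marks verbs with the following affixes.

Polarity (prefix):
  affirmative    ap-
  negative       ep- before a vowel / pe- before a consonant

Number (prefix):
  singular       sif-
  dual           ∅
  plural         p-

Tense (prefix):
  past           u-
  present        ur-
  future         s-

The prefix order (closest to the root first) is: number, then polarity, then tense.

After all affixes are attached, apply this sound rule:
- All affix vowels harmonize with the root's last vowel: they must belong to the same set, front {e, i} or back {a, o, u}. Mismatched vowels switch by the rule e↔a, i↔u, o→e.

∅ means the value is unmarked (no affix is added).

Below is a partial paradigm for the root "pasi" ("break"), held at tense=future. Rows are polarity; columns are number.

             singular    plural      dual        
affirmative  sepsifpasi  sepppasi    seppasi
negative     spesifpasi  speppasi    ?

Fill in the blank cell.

number = dual: zero marking, form stays pasi.
Attach polarity negative pe- (before consonant 'p') → pepasi.
Attach tense future s- → spepasi.
Vowel harmony: no change.

spepasi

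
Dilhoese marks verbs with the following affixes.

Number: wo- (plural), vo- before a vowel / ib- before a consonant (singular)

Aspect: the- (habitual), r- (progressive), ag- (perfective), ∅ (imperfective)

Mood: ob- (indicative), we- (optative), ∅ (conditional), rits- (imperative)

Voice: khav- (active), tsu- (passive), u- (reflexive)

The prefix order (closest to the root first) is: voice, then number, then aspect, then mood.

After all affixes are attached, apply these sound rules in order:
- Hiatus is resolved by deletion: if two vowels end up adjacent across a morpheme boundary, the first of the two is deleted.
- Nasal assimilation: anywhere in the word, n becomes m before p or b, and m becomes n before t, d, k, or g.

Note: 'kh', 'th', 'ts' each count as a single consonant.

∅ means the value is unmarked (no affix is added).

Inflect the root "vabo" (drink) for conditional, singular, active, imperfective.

ibkhavvabo

Attach voice active khav- → khavvabo.
Attach number singular ib- (before consonant 'kh') → ibkhavvabo.
aspect = imperfective: zero marking, form stays ibkhavvabo.
mood = conditional: zero marking, form stays ibkhavvabo.
Vowel deletion: no change.
Nasal assimilation: no change.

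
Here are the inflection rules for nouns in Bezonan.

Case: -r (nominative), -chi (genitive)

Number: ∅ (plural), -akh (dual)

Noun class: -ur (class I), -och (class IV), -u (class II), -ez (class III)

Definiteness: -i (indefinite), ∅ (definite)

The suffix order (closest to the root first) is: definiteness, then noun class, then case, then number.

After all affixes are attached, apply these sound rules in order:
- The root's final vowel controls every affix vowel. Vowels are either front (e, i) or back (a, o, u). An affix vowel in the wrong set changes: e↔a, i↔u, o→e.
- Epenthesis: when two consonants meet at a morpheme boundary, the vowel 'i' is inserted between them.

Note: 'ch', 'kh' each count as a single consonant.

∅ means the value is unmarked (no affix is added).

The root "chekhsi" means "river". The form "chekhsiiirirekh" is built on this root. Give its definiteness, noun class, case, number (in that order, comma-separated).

Segment: chekhsi-i-ur-r-akh.
definiteness: -i → indefinite.
noun class: -ur → class I.
case: -r → nominative.
number: -akh → dual.

indefinite, class I, nominative, dual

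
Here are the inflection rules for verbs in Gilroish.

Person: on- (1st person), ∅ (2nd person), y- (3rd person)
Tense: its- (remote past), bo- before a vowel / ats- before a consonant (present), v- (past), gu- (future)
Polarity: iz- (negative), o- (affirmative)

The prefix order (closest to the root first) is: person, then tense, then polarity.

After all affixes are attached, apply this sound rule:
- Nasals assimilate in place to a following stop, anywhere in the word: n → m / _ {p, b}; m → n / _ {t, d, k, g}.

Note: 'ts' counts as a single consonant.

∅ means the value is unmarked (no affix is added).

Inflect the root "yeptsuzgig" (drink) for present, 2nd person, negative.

izatsyeptsuzgig

person = 2nd person: zero marking, form stays yeptsuzgig.
Attach tense present ats- (before consonant 'y') → atsyeptsuzgig.
Attach polarity negative iz- → izatsyeptsuzgig.
Nasal assimilation: no change.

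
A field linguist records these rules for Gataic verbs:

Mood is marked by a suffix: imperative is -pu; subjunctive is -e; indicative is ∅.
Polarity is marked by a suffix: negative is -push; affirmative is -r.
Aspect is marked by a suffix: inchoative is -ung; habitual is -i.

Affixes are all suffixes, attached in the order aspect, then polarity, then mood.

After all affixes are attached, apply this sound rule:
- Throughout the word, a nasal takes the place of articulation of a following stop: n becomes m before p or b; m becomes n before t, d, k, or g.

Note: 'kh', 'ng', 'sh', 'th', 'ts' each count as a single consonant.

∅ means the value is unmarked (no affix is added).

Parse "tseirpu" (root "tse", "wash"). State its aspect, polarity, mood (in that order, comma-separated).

habitual, affirmative, imperative

Segment: tse-i-r-pu.
aspect: -i → habitual.
polarity: -r → affirmative.
mood: -pu → imperative.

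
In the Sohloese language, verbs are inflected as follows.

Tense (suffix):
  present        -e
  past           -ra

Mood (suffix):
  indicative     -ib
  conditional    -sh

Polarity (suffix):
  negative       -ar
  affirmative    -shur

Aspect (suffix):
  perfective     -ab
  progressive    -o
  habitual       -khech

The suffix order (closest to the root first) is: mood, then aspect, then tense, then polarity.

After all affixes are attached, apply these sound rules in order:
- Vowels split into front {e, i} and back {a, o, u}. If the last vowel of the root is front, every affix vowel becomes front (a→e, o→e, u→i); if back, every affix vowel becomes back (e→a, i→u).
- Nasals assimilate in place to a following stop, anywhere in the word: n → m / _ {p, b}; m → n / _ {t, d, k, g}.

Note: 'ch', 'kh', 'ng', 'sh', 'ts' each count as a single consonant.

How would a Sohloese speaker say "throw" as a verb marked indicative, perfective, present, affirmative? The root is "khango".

khangoubabashur

Attach mood indicative -ib → khangoib.
Attach aspect perfective -ab → khangoibab.
Attach tense present -e → khangoibabe.
Attach polarity affirmative -shur → khangoibabeshur.
Apply vowel harmony: khangoibabeshur → khangoubabashur.
Nasal assimilation: no change.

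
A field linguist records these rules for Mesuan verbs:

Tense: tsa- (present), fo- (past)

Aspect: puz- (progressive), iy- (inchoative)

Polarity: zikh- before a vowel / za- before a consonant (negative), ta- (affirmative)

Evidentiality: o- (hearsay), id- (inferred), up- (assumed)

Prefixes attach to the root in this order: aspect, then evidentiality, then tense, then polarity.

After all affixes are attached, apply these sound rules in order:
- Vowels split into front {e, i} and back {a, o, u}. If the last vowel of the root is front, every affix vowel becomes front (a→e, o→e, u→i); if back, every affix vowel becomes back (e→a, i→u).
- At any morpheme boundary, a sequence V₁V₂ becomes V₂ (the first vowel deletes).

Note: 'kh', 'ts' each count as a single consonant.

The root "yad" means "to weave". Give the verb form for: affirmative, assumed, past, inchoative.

tafupuyyad

Attach aspect inchoative iy- → iyyad.
Attach evidentiality assumed up- → upiyyad.
Attach tense past fo- → foupiyyad.
Attach polarity affirmative ta- → tafoupiyyad.
Apply vowel harmony: tafoupiyyad → tafoupuyyad.
Apply vowel deletion: tafoupuyyad → tafupuyyad.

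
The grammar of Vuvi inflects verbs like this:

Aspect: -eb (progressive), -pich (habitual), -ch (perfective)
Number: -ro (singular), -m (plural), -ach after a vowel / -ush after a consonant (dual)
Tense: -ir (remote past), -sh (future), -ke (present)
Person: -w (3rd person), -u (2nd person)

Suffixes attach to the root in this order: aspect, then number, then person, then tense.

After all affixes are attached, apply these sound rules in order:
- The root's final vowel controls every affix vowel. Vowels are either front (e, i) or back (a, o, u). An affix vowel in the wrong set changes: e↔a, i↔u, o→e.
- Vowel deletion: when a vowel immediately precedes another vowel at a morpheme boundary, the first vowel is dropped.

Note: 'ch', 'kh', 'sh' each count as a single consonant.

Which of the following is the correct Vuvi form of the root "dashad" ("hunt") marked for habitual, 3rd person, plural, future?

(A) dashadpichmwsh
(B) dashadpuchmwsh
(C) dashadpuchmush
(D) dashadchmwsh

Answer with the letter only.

Attach aspect habitual -pich → dashadpich.
Attach number plural -m → dashadpichm.
Attach person 3rd person -w → dashadpichmw.
Attach tense future -sh → dashadpichmwsh.
Apply vowel harmony: dashadpichmwsh → dashadpuchmwsh.
Vowel deletion: no change.
So the correct form is dashadpuchmwsh, option (B).
(D) dashadchmwsh is wrong: it uses perfective instead of habitual for aspect.
(A) dashadpichmwsh is wrong: it fails to apply the sound rule(s).
(C) dashadpuchmush is wrong: it uses 2nd person instead of 3rd person for person.

B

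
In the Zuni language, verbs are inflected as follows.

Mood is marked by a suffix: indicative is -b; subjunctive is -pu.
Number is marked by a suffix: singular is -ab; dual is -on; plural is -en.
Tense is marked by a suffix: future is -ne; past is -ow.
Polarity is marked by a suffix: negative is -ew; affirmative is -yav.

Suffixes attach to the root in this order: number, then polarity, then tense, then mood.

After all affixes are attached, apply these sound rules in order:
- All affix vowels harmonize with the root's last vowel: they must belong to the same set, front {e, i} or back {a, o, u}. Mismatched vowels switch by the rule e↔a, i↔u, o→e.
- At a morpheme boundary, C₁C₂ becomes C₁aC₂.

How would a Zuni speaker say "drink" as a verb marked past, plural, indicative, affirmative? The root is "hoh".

hohanayavowab

Attach number plural -en → hohen.
Attach polarity affirmative -yav → hohenyav.
Attach tense past -ow → hohenyavow.
Attach mood indicative -b → hohenyavowb.
Apply vowel harmony: hohenyavowb → hohanyavowb.
Apply epenthesis: hohanyavowb → hohanayavowab.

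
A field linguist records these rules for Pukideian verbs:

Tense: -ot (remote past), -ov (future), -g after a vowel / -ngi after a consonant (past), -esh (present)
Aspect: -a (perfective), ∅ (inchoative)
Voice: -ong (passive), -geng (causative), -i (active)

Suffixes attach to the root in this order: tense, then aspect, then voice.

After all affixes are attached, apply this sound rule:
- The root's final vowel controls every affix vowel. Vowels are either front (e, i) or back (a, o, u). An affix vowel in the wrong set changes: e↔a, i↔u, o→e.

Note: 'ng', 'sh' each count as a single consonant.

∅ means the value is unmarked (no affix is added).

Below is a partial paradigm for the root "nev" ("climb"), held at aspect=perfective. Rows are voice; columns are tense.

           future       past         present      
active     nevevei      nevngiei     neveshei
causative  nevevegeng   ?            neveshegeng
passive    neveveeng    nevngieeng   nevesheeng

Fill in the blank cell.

Attach tense past -ngi (after consonant 'v') → nevngi.
Attach aspect perfective -a → nevngia.
Attach voice causative -geng → nevngiageng.
Apply vowel harmony: nevngiageng → nevngiegeng.

nevngiegeng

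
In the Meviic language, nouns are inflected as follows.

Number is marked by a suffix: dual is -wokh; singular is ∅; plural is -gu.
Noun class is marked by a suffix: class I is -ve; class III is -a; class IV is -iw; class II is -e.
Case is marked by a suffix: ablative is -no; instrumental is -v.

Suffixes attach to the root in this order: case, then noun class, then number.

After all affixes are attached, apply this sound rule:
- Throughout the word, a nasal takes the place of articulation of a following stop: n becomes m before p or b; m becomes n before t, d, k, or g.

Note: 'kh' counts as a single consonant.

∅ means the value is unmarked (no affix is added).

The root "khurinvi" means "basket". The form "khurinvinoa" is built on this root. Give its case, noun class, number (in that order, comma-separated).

ablative, class III, singular

Segment: khurinvi-no-a.
case: -no → ablative.
noun class: -a → class III.
number: ∅ → singular.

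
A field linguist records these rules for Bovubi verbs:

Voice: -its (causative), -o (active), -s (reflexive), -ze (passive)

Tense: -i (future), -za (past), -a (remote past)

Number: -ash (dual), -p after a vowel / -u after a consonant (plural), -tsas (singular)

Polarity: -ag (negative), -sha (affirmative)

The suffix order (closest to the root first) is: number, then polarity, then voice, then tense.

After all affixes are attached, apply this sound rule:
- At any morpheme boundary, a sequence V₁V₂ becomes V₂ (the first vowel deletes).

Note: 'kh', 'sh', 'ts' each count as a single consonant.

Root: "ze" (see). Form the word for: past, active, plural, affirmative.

Attach number plural -p (after vowel 'e') → zep.
Attach polarity affirmative -sha → zepsha.
Attach voice active -o → zepshao.
Attach tense past -za → zepshaoza.
Apply vowel deletion: zepshaoza → zepshoza.

zepshoza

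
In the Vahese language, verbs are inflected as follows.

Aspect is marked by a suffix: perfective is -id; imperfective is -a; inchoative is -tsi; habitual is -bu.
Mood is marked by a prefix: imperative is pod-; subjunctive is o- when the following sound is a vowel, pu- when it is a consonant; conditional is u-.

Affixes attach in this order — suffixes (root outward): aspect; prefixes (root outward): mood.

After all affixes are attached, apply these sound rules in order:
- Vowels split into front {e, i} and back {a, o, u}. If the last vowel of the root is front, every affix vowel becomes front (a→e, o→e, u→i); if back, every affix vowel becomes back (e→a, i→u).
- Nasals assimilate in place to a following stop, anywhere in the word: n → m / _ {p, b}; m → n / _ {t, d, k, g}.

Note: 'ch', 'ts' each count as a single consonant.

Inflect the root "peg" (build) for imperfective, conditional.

ipege

Attach mood conditional u- → upeg.
Attach aspect imperfective -a → upega.
Apply vowel harmony: upega → ipege.
Nasal assimilation: no change.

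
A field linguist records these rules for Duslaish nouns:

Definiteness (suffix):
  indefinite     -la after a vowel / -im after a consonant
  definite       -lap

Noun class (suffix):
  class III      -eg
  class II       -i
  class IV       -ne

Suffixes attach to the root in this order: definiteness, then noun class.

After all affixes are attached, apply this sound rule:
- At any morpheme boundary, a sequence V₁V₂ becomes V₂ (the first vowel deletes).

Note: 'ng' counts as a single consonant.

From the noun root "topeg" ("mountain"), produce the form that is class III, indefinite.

topegimeg

Attach definiteness indefinite -im (after consonant 'g') → topegim.
Attach noun class class III -eg → topegimeg.
Vowel deletion: no change.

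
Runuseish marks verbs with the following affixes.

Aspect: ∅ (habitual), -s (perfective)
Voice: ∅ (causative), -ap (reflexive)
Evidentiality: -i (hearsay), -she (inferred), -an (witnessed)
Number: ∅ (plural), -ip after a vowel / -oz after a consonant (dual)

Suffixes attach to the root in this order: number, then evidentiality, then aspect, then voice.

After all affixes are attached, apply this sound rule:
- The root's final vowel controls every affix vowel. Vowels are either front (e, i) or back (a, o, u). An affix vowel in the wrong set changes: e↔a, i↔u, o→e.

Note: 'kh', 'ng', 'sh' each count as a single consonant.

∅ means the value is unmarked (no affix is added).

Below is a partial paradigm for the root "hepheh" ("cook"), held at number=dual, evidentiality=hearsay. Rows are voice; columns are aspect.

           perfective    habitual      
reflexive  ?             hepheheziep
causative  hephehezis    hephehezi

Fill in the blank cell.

hephehezisep

Attach number dual -oz (after consonant 'h') → hephehoz.
Attach evidentiality hearsay -i → hephehozi.
Attach aspect perfective -s → hephehozis.
Attach voice reflexive -ap → hephehozisap.
Apply vowel harmony: hephehozisap → hephehezisep.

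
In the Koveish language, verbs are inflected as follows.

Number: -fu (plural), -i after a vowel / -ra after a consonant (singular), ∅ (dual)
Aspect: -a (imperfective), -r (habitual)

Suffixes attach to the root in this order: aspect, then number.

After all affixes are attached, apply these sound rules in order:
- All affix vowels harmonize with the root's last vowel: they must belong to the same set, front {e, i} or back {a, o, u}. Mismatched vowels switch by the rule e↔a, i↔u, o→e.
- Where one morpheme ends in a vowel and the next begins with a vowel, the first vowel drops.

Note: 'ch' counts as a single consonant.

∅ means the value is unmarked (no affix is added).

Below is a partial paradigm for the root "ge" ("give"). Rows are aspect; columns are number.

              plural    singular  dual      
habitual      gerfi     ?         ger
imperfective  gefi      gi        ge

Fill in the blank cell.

Attach aspect habitual -r → ger.
Attach number singular -ra (after consonant 'r') → gerra.
Apply vowel harmony: gerra → gerre.
Vowel deletion: no change.

gerre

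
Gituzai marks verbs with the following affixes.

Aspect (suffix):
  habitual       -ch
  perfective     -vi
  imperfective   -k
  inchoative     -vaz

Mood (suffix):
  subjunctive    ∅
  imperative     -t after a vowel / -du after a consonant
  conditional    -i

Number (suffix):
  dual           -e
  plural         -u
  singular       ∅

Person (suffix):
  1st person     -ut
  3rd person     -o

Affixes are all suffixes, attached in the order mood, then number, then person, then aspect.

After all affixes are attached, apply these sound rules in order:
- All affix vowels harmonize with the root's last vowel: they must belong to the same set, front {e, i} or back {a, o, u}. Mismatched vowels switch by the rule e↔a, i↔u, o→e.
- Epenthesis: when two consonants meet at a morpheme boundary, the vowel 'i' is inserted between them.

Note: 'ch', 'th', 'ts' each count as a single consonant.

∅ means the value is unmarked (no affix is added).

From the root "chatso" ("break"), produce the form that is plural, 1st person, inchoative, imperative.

Attach mood imperative -t (after vowel 'o') → chatsot.
Attach number plural -u → chatsotu.
Attach person 1st person -ut → chatsotuut.
Attach aspect inchoative -vaz → chatsotuutvaz.
Vowel harmony: no change.
Apply epenthesis: chatsotuutvaz → chatsotuutivaz.

chatsotuutivaz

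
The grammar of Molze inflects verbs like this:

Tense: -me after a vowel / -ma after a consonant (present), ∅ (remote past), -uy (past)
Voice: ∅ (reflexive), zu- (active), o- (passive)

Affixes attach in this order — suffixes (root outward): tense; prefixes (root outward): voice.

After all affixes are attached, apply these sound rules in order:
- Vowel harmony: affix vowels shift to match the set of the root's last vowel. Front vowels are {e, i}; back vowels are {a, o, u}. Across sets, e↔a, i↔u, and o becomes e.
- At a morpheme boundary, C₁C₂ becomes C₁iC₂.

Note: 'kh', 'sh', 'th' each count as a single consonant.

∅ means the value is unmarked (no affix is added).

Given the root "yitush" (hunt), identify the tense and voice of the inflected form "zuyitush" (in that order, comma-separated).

remote past, active

Segment: zu-yitush.
tense: ∅ → remote past.
voice: zu- → active.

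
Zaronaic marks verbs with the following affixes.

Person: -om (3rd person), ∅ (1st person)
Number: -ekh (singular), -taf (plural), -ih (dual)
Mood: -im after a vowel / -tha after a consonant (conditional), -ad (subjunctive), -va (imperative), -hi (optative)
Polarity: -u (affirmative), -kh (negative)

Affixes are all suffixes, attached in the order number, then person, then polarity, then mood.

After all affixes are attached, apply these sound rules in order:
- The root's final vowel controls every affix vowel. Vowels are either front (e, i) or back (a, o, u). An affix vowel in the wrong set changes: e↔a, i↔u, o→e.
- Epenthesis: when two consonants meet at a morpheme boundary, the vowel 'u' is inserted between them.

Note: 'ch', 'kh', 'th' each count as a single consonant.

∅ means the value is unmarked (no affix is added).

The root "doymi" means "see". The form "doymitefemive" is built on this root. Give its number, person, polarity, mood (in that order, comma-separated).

plural, 3rd person, affirmative, imperative

Segment: doymi-taf-om-u-va.
number: -taf → plural.
person: -om → 3rd person.
polarity: -u → affirmative.
mood: -va → imperative.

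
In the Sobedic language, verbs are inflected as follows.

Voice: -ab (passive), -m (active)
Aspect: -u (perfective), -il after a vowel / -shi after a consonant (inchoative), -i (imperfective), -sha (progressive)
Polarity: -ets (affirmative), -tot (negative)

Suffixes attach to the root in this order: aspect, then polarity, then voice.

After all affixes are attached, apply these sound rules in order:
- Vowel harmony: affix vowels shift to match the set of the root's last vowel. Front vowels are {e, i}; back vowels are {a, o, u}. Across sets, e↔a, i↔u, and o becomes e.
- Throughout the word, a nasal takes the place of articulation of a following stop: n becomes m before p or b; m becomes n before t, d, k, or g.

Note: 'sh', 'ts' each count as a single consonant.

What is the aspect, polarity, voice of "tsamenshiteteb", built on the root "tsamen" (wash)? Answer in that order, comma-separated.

Segment: tsamen-shi-tot-ab.
aspect: -il/shi → inchoative.
polarity: -tot → negative.
voice: -ab → passive.

inchoative, negative, passive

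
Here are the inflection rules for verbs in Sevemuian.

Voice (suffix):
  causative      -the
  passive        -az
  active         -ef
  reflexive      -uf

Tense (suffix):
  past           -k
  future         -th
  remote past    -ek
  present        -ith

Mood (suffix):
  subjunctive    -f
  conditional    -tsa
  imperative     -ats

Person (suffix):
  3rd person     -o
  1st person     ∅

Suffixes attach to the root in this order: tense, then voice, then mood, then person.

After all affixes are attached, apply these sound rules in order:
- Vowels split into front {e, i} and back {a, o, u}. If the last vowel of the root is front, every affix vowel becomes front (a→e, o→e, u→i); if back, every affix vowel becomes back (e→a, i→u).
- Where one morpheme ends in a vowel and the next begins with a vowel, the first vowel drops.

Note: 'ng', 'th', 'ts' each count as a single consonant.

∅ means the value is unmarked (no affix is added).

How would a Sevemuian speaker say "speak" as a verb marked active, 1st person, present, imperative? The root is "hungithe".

hungithithefets

Attach tense present -ith → hungitheith.
Attach voice active -ef → hungitheithef.
Attach mood imperative -ats → hungitheithefats.
person = 1st person: zero marking, form stays hungitheithefats.
Apply vowel harmony: hungitheithefats → hungitheithefets.
Apply vowel deletion: hungitheithefets → hungithithefets.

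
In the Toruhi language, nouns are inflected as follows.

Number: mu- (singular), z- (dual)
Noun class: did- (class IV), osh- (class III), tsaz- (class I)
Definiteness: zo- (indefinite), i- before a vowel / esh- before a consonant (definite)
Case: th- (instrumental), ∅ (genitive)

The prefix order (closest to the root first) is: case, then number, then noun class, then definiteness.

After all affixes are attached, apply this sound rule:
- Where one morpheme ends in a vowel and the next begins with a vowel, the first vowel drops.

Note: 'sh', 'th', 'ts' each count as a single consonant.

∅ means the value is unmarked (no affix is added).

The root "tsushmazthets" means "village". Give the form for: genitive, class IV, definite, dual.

eshdidztsushmazthets

case = genitive: zero marking, form stays tsushmazthets.
Attach number dual z- → ztsushmazthets.
Attach noun class class IV did- → didztsushmazthets.
Attach definiteness definite esh- (before consonant 'd') → eshdidztsushmazthets.
Vowel deletion: no change.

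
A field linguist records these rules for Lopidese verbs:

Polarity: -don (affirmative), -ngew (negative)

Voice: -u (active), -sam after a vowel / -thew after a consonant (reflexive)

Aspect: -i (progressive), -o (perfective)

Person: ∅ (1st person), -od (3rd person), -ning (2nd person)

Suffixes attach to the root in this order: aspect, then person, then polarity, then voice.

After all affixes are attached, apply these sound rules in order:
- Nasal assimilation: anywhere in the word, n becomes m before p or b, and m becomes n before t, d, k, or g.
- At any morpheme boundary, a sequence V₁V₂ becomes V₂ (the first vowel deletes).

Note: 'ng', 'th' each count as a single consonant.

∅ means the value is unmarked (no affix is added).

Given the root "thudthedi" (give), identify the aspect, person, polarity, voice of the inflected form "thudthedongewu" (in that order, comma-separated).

perfective, 1st person, negative, active

Segment: thudthedi-o-ngew-u.
aspect: -o → perfective.
person: ∅ → 1st person.
polarity: -ngew → negative.
voice: -u → active.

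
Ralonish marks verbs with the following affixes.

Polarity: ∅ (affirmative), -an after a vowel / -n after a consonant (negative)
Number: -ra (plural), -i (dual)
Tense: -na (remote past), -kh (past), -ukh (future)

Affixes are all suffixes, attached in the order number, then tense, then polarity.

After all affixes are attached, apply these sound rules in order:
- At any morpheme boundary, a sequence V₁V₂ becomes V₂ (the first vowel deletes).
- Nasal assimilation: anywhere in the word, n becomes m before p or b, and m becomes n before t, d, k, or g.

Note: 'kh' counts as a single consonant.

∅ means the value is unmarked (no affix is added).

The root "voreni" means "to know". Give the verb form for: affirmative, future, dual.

vorenukh

Attach number dual -i → vorenii.
Attach tense future -ukh → voreniiukh.
polarity = affirmative: zero marking, form stays voreniiukh.
Apply vowel deletion: voreniiukh → vorenukh.
Nasal assimilation: no change.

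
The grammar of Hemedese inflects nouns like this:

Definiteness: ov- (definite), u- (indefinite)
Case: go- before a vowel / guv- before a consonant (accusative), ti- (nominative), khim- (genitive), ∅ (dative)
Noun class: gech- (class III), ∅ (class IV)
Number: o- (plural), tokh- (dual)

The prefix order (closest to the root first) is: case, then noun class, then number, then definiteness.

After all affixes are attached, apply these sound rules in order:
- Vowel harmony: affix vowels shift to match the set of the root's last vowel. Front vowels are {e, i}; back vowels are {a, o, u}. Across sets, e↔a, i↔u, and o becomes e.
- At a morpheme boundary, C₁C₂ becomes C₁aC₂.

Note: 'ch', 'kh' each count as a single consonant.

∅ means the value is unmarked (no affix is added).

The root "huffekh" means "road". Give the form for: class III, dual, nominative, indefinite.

itekhagechatihuffekh

Attach case nominative ti- → tihuffekh.
Attach noun class class III gech- → gechtihuffekh.
Attach number dual tokh- → tokhgechtihuffekh.
Attach definiteness indefinite u- → utokhgechtihuffekh.
Apply vowel harmony: utokhgechtihuffekh → itekhgechtihuffekh.
Apply epenthesis: itekhgechtihuffekh → itekhagechatihuffekh.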